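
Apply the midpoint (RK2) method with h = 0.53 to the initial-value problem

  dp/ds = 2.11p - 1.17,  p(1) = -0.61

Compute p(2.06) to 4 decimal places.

-8.2111

Midpoint: k1 = f(s_n, p_n); k2 = f(s_n + h/2, p_n + (h/2)·k1); p_{n+1} = p_n + h·k2.
s=1.000000, p=-0.610000:
  k1 = f(1.000000, -0.610000) = -2.457100
  k2 = f(1.265000, -1.261131) = -3.830987
  p ← -0.610000 + 0.53·(-3.830987) = -2.640423
s=1.530000, p=-2.640423:
  k1 = f(1.530000, -2.640423) = -6.741293
  k2 = f(1.795000, -4.426866) = -10.510687
  p ← -2.640423 + 0.53·(-10.510687) = -8.211088
p(2.06) ≈ -8.2111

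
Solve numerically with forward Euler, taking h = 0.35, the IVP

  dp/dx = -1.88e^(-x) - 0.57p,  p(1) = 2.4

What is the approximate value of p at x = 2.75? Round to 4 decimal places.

Euler: p_{n+1} = p_n + h·f(x_n, p_n).
x=1.000000, p=2.400000: f=-2.059613 → p ← 2.400000 + 0.35·(-2.059613) = 1.679135
x=1.350000, p=1.679135: f=-1.444479 → p ← 1.679135 + 0.35·(-1.444479) = 1.173568
x=1.700000, p=1.173568: f=-1.012379 → p ← 1.173568 + 0.35·(-1.012379) = 0.819235
x=2.050000, p=0.819235: f=-0.708986 → p ← 0.819235 + 0.35·(-0.708986) = 0.571090
x=2.400000, p=0.571090: f=-0.496071 → p ← 0.571090 + 0.35·(-0.496071) = 0.397465
p(2.75) ≈ 0.3975

0.3975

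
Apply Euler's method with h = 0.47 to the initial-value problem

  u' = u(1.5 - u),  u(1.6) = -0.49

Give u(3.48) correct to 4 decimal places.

-23.1320

Euler: u_{n+1} = u_n + h·f(t_n, u_n).
t=1.600000, u=-0.490000: f=-0.975100 → u ← -0.490000 + 0.47·(-0.975100) = -0.948297
t=2.070000, u=-0.948297: f=-2.321713 → u ← -0.948297 + 0.47·(-2.321713) = -2.039502
t=2.540000, u=-2.039502: f=-7.218821 → u ← -2.039502 + 0.47·(-7.218821) = -5.432348
t=3.010000, u=-5.432348: f=-37.658926 → u ← -5.432348 + 0.47·(-37.658926) = -23.132043
u(3.48) ≈ -23.1320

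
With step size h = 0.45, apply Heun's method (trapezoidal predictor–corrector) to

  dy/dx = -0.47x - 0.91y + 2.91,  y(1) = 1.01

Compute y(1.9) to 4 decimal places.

1.7659

Heun: k1 = f(x_n, y_n); k2 = f(x_n + h, y_n + h·k1); y_{n+1} = y_n + (h/2)·(k1 + k2).
x=1.000000, y=1.010000:
  k1 = f(1.000000, 1.010000) = 1.520900
  k2 = f(1.450000, 1.694405) = 0.686591
  y ← 1.010000 + (0.45/2)·(1.520900 + 0.686591) = 1.506686
x=1.450000, y=1.506686:
  k1 = f(1.450000, 1.506686) = 0.857416
  k2 = f(1.900000, 1.892523) = 0.294804
  y ← 1.506686 + (0.45/2)·(0.857416 + 0.294804) = 1.765935
y(1.9) ≈ 1.7659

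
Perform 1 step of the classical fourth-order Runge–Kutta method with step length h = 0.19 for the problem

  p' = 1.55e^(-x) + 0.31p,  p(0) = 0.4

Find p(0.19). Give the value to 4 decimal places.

RK4: k1 = f(x_n, p_n); k2 = f(x_n + h/2, p_n + (h/2)·k1); k3 = f(x_n + h/2, p_n + (h/2)·k2); k4 = f(x_n + h, p_n + h·k3); p_{n+1} = p_n + (h/6)·(k1 + 2k2 + 2k3 + k4).
x=0.000000, p=0.400000:
  k1 = f(0.000000, 0.400000) = 1.674000
  k2 = f(0.095000, 0.559030) = 1.582827
  k3 = f(0.095000, 0.550369) = 1.580142
  k4 = f(0.190000, 0.700227) = 1.498857
  p ← 0.400000 + (0.19/6)·(k1 + 2k2 + 2k3 + k4) = 0.700795
p(0.19) ≈ 0.7008

0.7008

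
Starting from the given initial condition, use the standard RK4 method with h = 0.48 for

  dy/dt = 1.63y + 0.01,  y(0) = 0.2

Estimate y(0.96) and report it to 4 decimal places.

0.9770

RK4: k1 = f(t_n, y_n); k2 = f(t_n + h/2, y_n + (h/2)·k1); k3 = f(t_n + h/2, y_n + (h/2)·k2); k4 = f(t_n + h, y_n + h·k3); y_{n+1} = y_n + (h/6)·(k1 + 2k2 + 2k3 + k4).
t=0.000000, y=0.200000:
  k1 = f(0.000000, 0.200000) = 0.336000
  k2 = f(0.240000, 0.280640) = 0.467443
  k3 = f(0.240000, 0.312186) = 0.518864
  k4 = f(0.480000, 0.449055) = 0.741959
  y ← 0.200000 + (0.48/6)·(k1 + 2k2 + 2k3 + k4) = 0.444046
t=0.480000, y=0.444046:
  k1 = f(0.480000, 0.444046) = 0.733795
  k2 = f(0.720000, 0.620157) = 1.020855
  k3 = f(0.720000, 0.689051) = 1.133153
  k4 = f(0.960000, 0.987959) = 1.620374
  y ← 0.444046 + (0.48/6)·(k1 + 2k2 + 2k3 + k4) = 0.977021
y(0.96) ≈ 0.9770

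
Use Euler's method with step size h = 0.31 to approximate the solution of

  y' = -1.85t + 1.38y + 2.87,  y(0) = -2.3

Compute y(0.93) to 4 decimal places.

Euler: y_{n+1} = y_n + h·f(t_n, y_n).
t=0.000000, y=-2.300000: f=-0.304000 → y ← -2.300000 + 0.31·(-0.304000) = -2.394240
t=0.310000, y=-2.394240: f=-1.007551 → y ← -2.394240 + 0.31·(-1.007551) = -2.706581
t=0.620000, y=-2.706581: f=-2.012082 → y ← -2.706581 + 0.31·(-2.012082) = -3.330326
y(0.93) ≈ -3.3303

-3.3303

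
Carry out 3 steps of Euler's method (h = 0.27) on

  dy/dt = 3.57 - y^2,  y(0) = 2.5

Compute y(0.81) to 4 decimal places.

1.8895

Euler: y_{n+1} = y_n + h·f(t_n, y_n).
t=0.000000, y=2.500000: f=-2.680000 → y ← 2.500000 + 0.27·(-2.680000) = 1.776400
t=0.270000, y=1.776400: f=0.414403 → y ← 1.776400 + 0.27·0.414403 = 1.888289
t=0.540000, y=1.888289: f=0.004365 → y ← 1.888289 + 0.27·0.004365 = 1.889467
y(0.81) ≈ 1.8895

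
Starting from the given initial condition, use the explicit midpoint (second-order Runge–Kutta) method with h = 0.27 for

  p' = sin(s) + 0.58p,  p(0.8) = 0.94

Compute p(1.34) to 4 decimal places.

Midpoint: k1 = f(s_n, p_n); k2 = f(s_n + h/2, p_n + (h/2)·k1); p_{n+1} = p_n + h·k2.
s=0.800000, p=0.940000:
  k1 = f(0.800000, 0.940000) = 1.262556
  k2 = f(0.935000, 1.110445) = 1.448657
  p ← 0.940000 + 0.27·1.448657 = 1.331137
s=1.070000, p=1.331137:
  k1 = f(1.070000, 1.331137) = 1.649260
  k2 = f(1.205000, 1.553788) = 1.835036
  p ← 1.331137 + 0.27·1.835036 = 1.826597
p(1.34) ≈ 1.8266

1.8266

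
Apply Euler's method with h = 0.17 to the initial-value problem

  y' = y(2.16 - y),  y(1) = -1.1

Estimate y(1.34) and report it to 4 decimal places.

-2.8343

Euler: y_{n+1} = y_n + h·f(x_n, y_n).
x=1.000000, y=-1.100000: f=-3.586000 → y ← -1.100000 + 0.17·(-3.586000) = -1.709620
x=1.170000, y=-1.709620: f=-6.615580 → y ← -1.709620 + 0.17·(-6.615580) = -2.834269
y(1.34) ≈ -2.8343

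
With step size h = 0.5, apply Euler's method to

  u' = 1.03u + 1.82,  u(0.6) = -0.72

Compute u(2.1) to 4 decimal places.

1.8737

Euler: u_{n+1} = u_n + h·f(s_n, u_n).
s=0.600000, u=-0.720000: f=1.078400 → u ← -0.720000 + 0.5·1.078400 = -0.180800
s=1.100000, u=-0.180800: f=1.633776 → u ← -0.180800 + 0.5·1.633776 = 0.636088
s=1.600000, u=0.636088: f=2.475171 → u ← 0.636088 + 0.5·2.475171 = 1.873673
u(2.1) ≈ 1.8737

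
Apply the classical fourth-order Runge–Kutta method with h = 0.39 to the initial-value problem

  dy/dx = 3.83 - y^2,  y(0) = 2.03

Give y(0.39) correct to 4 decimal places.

1.9768

RK4: k1 = f(x_n, y_n); k2 = f(x_n + h/2, y_n + (h/2)·k1); k3 = f(x_n + h/2, y_n + (h/2)·k2); k4 = f(x_n + h, y_n + h·k3); y_{n+1} = y_n + (h/6)·(k1 + 2k2 + 2k3 + k4).
x=0.000000, y=2.030000:
  k1 = f(0.000000, 2.030000) = -0.290900
  k2 = f(0.195000, 1.973275) = -0.063812
  k3 = f(0.195000, 2.017557) = -0.240535
  k4 = f(0.390000, 1.936191) = 0.081163
  y ← 2.030000 + (0.39/6)·(k1 + 2k2 + 2k3 + k4) = 1.976802
y(0.39) ≈ 1.9768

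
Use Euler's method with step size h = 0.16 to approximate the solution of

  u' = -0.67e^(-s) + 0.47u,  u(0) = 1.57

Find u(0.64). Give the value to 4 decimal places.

Euler: u_{n+1} = u_n + h·f(s_n, u_n).
s=0.000000, u=1.570000: f=0.067900 → u ← 1.570000 + 0.16·0.067900 = 1.580864
s=0.160000, u=1.580864: f=0.172070 → u ← 1.580864 + 0.16·0.172070 = 1.608395
s=0.320000, u=1.608395: f=0.269426 → u ← 1.608395 + 0.16·0.269426 = 1.651503
s=0.480000, u=1.651503: f=0.361622 → u ← 1.651503 + 0.16·0.361622 = 1.709363
u(0.64) ≈ 1.7094

1.7094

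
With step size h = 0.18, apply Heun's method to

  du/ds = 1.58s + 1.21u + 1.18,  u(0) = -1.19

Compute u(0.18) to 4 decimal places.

-1.2163

Heun: k1 = f(s_n, u_n); k2 = f(s_n + h, u_n + h·k1); u_{n+1} = u_n + (h/2)·(k1 + k2).
s=0.000000, u=-1.190000:
  k1 = f(0.000000, -1.190000) = -0.259900
  k2 = f(0.180000, -1.236782) = -0.032106
  u ← -1.190000 + (0.18/2)·(-0.259900 + (-0.032106)) = -1.216281
u(0.18) ≈ -1.2163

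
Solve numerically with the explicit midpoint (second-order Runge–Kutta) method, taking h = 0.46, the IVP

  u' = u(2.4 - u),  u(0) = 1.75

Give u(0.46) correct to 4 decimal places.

2.1094

Midpoint: k1 = f(x_n, u_n); k2 = f(x_n + h/2, u_n + (h/2)·k1); u_{n+1} = u_n + h·k2.
x=0.000000, u=1.750000:
  k1 = f(0.000000, 1.750000) = 1.137500
  k2 = f(0.230000, 2.011625) = 0.781265
  u ← 1.750000 + 0.46·0.781265 = 2.109382
u(0.46) ≈ 2.1094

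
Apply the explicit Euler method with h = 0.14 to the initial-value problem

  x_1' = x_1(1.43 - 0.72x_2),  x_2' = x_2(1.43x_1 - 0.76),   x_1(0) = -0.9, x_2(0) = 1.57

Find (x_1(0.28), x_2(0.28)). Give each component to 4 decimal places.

Euler on (x_1,x_2): x_1_{n+1} = x_1_n + h·x_1', x_2_{n+1} = x_2_n + h·x_2'.
0.000000: (-0.900000, 1.570000); f=(-0.269640, -3.213790) → (-0.937750, 1.120069)
0.140000: (-0.937750, 1.120069); f=(-0.584734, -2.353246) → (-1.019612, 0.790615)
(x_1(0.28), x_2(0.28)) ≈ (-1.0196, 0.7906)

-1.0196, 0.7906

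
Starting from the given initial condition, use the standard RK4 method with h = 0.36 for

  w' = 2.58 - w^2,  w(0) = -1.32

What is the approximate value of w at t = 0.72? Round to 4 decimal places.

-0.0143

RK4: k1 = f(t_n, w_n); k2 = f(t_n + h/2, w_n + (h/2)·k1); k3 = f(t_n + h/2, w_n + (h/2)·k2); k4 = f(t_n + h, w_n + h·k3); w_{n+1} = w_n + (h/6)·(k1 + 2k2 + 2k3 + k4).
t=0.000000, w=-1.320000:
  k1 = f(0.000000, -1.320000) = 0.837600
  k2 = f(0.180000, -1.169232) = 1.212897
  k3 = f(0.180000, -1.101679) = 1.366304
  k4 = f(0.360000, -0.828130) = 1.894200
  w ← -1.320000 + (0.36/6)·(k1 + 2k2 + 2k3 + k4) = -0.846588
t=0.360000, w=-0.846588:
  k1 = f(0.360000, -0.846588) = 1.863289
  k2 = f(0.540000, -0.511196) = 2.318679
  k3 = f(0.540000, -0.429226) = 2.395765
  k4 = f(0.720000, 0.015888) = 2.579748
  w ← -0.846588 + (0.36/6)·(k1 + 2k2 + 2k3 + k4) = -0.014272
w(0.72) ≈ -0.0143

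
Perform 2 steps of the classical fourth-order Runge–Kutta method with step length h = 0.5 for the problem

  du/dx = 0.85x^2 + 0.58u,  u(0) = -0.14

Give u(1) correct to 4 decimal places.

0.0797

RK4: k1 = f(x_n, u_n); k2 = f(x_n + h/2, u_n + (h/2)·k1); k3 = f(x_n + h/2, u_n + (h/2)·k2); k4 = f(x_n + h, u_n + h·k3); u_{n+1} = u_n + (h/6)·(k1 + 2k2 + 2k3 + k4).
x=0.000000, u=-0.140000:
  k1 = f(0.000000, -0.140000) = -0.081200
  k2 = f(0.250000, -0.160300) = -0.039849
  k3 = f(0.250000, -0.149962) = -0.033853
  k4 = f(0.500000, -0.156927) = 0.121483
  u ← -0.140000 + (0.5/6)·(k1 + 2k2 + 2k3 + k4) = -0.148927
x=0.500000, u=-0.148927:
  k1 = f(0.500000, -0.148927) = 0.126122
  k2 = f(0.750000, -0.117396) = 0.410035
  k3 = f(0.750000, -0.046418) = 0.451203
  k4 = f(1.000000, 0.076674) = 0.894471
  u ← -0.148927 + (0.5/6)·(k1 + 2k2 + 2k3 + k4) = 0.079662
u(1) ≈ 0.0797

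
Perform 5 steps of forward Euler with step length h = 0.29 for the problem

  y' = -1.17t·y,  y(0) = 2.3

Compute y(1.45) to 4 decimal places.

0.7119

Euler: y_{n+1} = y_n + h·f(t_n, y_n).
t=0.000000, y=2.300000: f=0.000000 → y ← 2.300000 + 0.29·0.000000 = 2.300000
t=0.290000, y=2.300000: f=-0.780390 → y ← 2.300000 + 0.29·(-0.780390) = 2.073687
t=0.580000, y=2.073687: f=-1.407204 → y ← 2.073687 + 0.29·(-1.407204) = 1.665598
t=0.870000, y=1.665598: f=-1.695412 → y ← 1.665598 + 0.29·(-1.695412) = 1.173928
t=1.160000, y=1.173928: f=-1.593255 → y ← 1.173928 + 0.29·(-1.593255) = 0.711884
y(1.45) ≈ 0.7119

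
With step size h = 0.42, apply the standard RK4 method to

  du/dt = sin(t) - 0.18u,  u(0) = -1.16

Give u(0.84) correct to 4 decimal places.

-0.6812

RK4: k1 = f(t_n, u_n); k2 = f(t_n + h/2, u_n + (h/2)·k1); k3 = f(t_n + h/2, u_n + (h/2)·k2); k4 = f(t_n + h, u_n + h·k3); u_{n+1} = u_n + (h/6)·(k1 + 2k2 + 2k3 + k4).
t=0.000000, u=-1.160000:
  k1 = f(0.000000, -1.160000) = 0.208800
  k2 = f(0.210000, -1.116152) = 0.409367
  k3 = f(0.210000, -1.074033) = 0.401786
  k4 = f(0.420000, -0.991250) = 0.586185
  u ← -1.160000 + (0.42/6)·(k1 + 2k2 + 2k3 + k4) = -0.990790
t=0.420000, u=-0.990790:
  k1 = f(0.420000, -0.990790) = 0.586103
  k2 = f(0.630000, -0.867708) = 0.745332
  k3 = f(0.630000, -0.834270) = 0.739313
  k4 = f(0.840000, -0.680278) = 0.867093
  u ← -0.990790 + (0.42/6)·(k1 + 2k2 + 2k3 + k4) = -0.681216
u(0.84) ≈ -0.6812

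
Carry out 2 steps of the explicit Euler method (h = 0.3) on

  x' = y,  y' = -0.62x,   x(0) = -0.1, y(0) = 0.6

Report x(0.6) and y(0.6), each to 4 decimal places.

0.2656, 0.6037

Euler on (x,y): x_{n+1} = x_n + h·x', y_{n+1} = y_n + h·y'.
0.000000: (-0.100000, 0.600000); f=(0.600000, 0.062000) → (0.080000, 0.618600)
0.300000: (0.080000, 0.618600); f=(0.618600, -0.049600) → (0.265580, 0.603720)
(x(0.6), y(0.6)) ≈ (0.2656, 0.6037)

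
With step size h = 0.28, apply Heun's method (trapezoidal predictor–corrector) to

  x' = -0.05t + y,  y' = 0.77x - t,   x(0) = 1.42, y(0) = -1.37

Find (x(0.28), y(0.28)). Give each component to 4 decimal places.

Heun on (x,y): k1 = f(t_n, state_n); k2 = f(t_n + h, state_n + h·k1); state_{n+1} = state_n + (h/2)·(k1 + k2).
0.000000: (1.420000, -1.370000)
  k1 = (-1.370000, 1.093400)
  predictor → (1.036400, -1.063848)
  k2 = (-1.077848, 0.518028)
  → (1.077301, -1.144400)
(x(0.28), y(0.28)) ≈ (1.0773, -1.1444)

1.0773, -1.1444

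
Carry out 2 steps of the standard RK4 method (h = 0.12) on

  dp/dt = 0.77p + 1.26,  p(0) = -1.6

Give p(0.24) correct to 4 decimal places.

RK4: k1 = f(t_n, p_n); k2 = f(t_n + h/2, p_n + (h/2)·k1); k3 = f(t_n + h/2, p_n + (h/2)·k2); k4 = f(t_n + h, p_n + h·k3); p_{n+1} = p_n + (h/6)·(k1 + 2k2 + 2k3 + k4).
t=0.000000, p=-1.600000:
  k1 = f(0.000000, -1.600000) = 0.028000
  k2 = f(0.060000, -1.598320) = 0.029294
  k3 = f(0.060000, -1.598242) = 0.029353
  k4 = f(0.120000, -1.596478) = 0.030712
  p ← -1.600000 + (0.12/6)·(k1 + 2k2 + 2k3 + k4) = -1.596480
t=0.120000, p=-1.596480:
  k1 = f(0.120000, -1.596480) = 0.030710
  k2 = f(0.180000, -1.594637) = 0.032129
  k3 = f(0.180000, -1.594552) = 0.032195
  k4 = f(0.240000, -1.592616) = 0.033685
  p ← -1.596480 + (0.12/6)·(k1 + 2k2 + 2k3 + k4) = -1.592619
p(0.24) ≈ -1.5926

-1.5926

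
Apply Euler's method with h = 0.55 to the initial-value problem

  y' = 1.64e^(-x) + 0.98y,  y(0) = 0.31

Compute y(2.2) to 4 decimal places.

6.8949

Euler: y_{n+1} = y_n + h·f(x_n, y_n).
x=0.000000, y=0.310000: f=1.943800 → y ← 0.310000 + 0.55·1.943800 = 1.379090
x=0.550000, y=1.379090: f=2.297706 → y ← 1.379090 + 0.55·2.297706 = 2.642828
x=1.100000, y=2.642828: f=3.135880 → y ← 2.642828 + 0.55·3.135880 = 4.367562
x=1.650000, y=4.367562: f=4.595173 → y ← 4.367562 + 0.55·4.595173 = 6.894908
y(2.2) ≈ 6.8949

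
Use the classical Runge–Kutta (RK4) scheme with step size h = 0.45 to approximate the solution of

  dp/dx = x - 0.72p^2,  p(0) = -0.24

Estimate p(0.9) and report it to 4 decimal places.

0.1468

RK4: k1 = f(x_n, p_n); k2 = f(x_n + h/2, p_n + (h/2)·k1); k3 = f(x_n + h/2, p_n + (h/2)·k2); k4 = f(x_n + h, p_n + h·k3); p_{n+1} = p_n + (h/6)·(k1 + 2k2 + 2k3 + k4).
x=0.000000, p=-0.240000:
  k1 = f(0.000000, -0.240000) = -0.041472
  k2 = f(0.225000, -0.249331) = 0.180240
  k3 = f(0.225000, -0.199446) = 0.196359
  k4 = f(0.450000, -0.151638) = 0.433444
  p ← -0.240000 + (0.45/6)·(k1 + 2k2 + 2k3 + k4) = -0.154112
x=0.450000, p=-0.154112:
  k1 = f(0.450000, -0.154112) = 0.432900
  k2 = f(0.675000, -0.056710) = 0.672684
  k3 = f(0.675000, -0.002758) = 0.674995
  k4 = f(0.900000, 0.149635) = 0.883879
  p ← -0.154112 + (0.45/6)·(k1 + 2k2 + 2k3 + k4) = 0.146798
p(0.9) ≈ 0.1468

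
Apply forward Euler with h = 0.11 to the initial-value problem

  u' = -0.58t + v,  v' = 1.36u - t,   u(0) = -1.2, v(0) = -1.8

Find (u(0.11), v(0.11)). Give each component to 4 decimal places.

-1.3980, -1.9795

Euler on (u,v): u_{n+1} = u_n + h·u', v_{n+1} = v_n + h·v'.
0.000000: (-1.200000, -1.800000); f=(-1.800000, -1.632000) → (-1.398000, -1.979520)
(u(0.11), v(0.11)) ≈ (-1.3980, -1.9795)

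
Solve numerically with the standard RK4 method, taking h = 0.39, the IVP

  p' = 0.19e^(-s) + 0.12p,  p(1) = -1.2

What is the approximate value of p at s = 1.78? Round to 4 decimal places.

-1.2778

RK4: k1 = f(s_n, p_n); k2 = f(s_n + h/2, p_n + (h/2)·k1); k3 = f(s_n + h/2, p_n + (h/2)·k2); k4 = f(s_n + h, p_n + h·k3); p_{n+1} = p_n + (h/6)·(k1 + 2k2 + 2k3 + k4).
s=1.000000, p=-1.200000:
  k1 = f(1.000000, -1.200000) = -0.074103
  k2 = f(1.195000, -1.214450) = -0.088220
  k3 = f(1.195000, -1.217203) = -0.088551
  k4 = f(1.390000, -1.234535) = -0.100820
  p ← -1.200000 + (0.39/6)·(k1 + 2k2 + 2k3 + k4) = -1.234350
s=1.390000, p=-1.234350:
  k1 = f(1.390000, -1.234350) = -0.100798
  k2 = f(1.585000, -1.254006) = -0.111541
  k3 = f(1.585000, -1.256101) = -0.111792
  k4 = f(1.780000, -1.277949) = -0.121313
  p ← -1.234350 + (0.39/6)·(k1 + 2k2 + 2k3 + k4) = -1.277821
p(1.78) ≈ -1.2778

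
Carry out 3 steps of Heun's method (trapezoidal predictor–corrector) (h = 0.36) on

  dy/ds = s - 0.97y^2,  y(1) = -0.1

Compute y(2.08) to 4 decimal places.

Heun: k1 = f(s_n, y_n); k2 = f(s_n + h, y_n + h·k1); y_{n+1} = y_n + (h/2)·(k1 + k2).
s=1.000000, y=-0.100000:
  k1 = f(1.000000, -0.100000) = 0.990300
  k2 = f(1.360000, 0.256508) = 1.296178
  y ← -0.100000 + (0.36/2)·(0.990300 + 1.296178) = 0.311566
s=1.360000, y=0.311566:
  k1 = f(1.360000, 0.311566) = 1.265839
  k2 = f(1.720000, 0.767268) = 1.148961
  y ← 0.311566 + (0.36/2)·(1.265839 + 1.148961) = 0.746230
s=1.720000, y=0.746230:
  k1 = f(1.720000, 0.746230) = 1.179847
  k2 = f(2.080000, 1.170975) = 0.749954
  y ← 0.746230 + (0.36/2)·(1.179847 + 0.749954) = 1.093594
y(2.08) ≈ 1.0936

1.0936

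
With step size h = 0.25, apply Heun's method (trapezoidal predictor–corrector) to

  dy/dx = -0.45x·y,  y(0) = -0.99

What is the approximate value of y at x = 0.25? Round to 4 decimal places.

Heun: k1 = f(x_n, y_n); k2 = f(x_n + h, y_n + h·k1); y_{n+1} = y_n + (h/2)·(k1 + k2).
x=0.000000, y=-0.990000:
  k1 = f(0.000000, -0.990000) = 0.000000
  k2 = f(0.250000, -0.990000) = 0.111375
  y ← -0.990000 + (0.25/2)·(0.000000 + 0.111375) = -0.976078
y(0.25) ≈ -0.9761

-0.9761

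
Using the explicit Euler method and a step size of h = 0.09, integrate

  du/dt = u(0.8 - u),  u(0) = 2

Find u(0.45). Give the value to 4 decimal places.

Euler: u_{n+1} = u_n + h·f(t_n, u_n).
t=0.000000, u=2.000000: f=-2.400000 → u ← 2.000000 + 0.09·(-2.400000) = 1.784000
t=0.090000, u=1.784000: f=-1.755456 → u ← 1.784000 + 0.09·(-1.755456) = 1.626009
t=0.180000, u=1.626009: f=-1.343098 → u ← 1.626009 + 0.09·(-1.343098) = 1.505130
t=0.270000, u=1.505130: f=-1.061313 → u ← 1.505130 + 0.09·(-1.061313) = 1.409612
t=0.360000, u=1.409612: f=-0.859316 → u ← 1.409612 + 0.09·(-0.859316) = 1.332274
u(0.45) ≈ 1.3323

1.3323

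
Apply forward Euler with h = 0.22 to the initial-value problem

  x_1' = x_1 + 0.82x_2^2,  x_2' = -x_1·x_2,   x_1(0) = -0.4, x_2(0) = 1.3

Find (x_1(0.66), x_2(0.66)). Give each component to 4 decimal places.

0.5583, 1.4269

Euler on (x_1,x_2): x_1_{n+1} = x_1_n + h·x_1', x_2_{n+1} = x_2_n + h·x_2'.
0.000000: (-0.400000, 1.300000); f=(0.985800, 0.520000) → (-0.183124, 1.414400)
0.220000: (-0.183124, 1.414400); f=(1.457308, 0.259011) → (0.137484, 1.471382)
0.440000: (0.137484, 1.471382); f=(1.912756, -0.202291) → (0.558290, 1.426878)
(x_1(0.66), x_2(0.66)) ≈ (0.5583, 1.4269)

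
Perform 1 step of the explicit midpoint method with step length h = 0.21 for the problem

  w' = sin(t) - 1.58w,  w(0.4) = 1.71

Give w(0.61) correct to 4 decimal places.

1.3248

Midpoint: k1 = f(t_n, w_n); k2 = f(t_n + h/2, w_n + (h/2)·k1); w_{n+1} = w_n + h·k2.
t=0.400000, w=1.710000:
  k1 = f(0.400000, 1.710000) = -2.312382
  k2 = f(0.505000, 1.467200) = -1.834368
  w ← 1.710000 + 0.21·(-1.834368) = 1.324783
w(0.61) ≈ 1.3248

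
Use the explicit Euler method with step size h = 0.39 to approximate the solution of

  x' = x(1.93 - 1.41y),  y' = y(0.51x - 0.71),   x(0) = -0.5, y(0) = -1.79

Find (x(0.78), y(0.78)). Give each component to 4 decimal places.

-3.2387, -0.5034

Euler on (x,y): x_{n+1} = x_n + h·x', y_{n+1} = y_n + h·y'.
0.000000: (-0.500000, -1.790000); f=(-2.226950, 1.727350) → (-1.368511, -1.116334)
0.390000: (-1.368511, -1.116334); f=(-4.795302, 1.571731) → (-3.238678, -0.503358)
(x(0.78), y(0.78)) ≈ (-3.2387, -0.5034)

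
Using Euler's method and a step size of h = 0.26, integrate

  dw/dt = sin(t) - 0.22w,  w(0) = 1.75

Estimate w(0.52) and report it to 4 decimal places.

Euler: w_{n+1} = w_n + h·f(t_n, w_n).
t=0.000000, w=1.750000: f=-0.385000 → w ← 1.750000 + 0.26·(-0.385000) = 1.649900
t=0.260000, w=1.649900: f=-0.105897 → w ← 1.649900 + 0.26·(-0.105897) = 1.622367
w(0.52) ≈ 1.6224

1.6224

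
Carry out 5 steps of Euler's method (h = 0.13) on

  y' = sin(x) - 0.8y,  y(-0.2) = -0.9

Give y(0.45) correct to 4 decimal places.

-0.4738

Euler: y_{n+1} = y_n + h·f(x_n, y_n).
x=-0.200000, y=-0.900000: f=0.521331 → y ← -0.900000 + 0.13·0.521331 = -0.832227
x=-0.070000, y=-0.832227: f=0.595839 → y ← -0.832227 + 0.13·0.595839 = -0.754768
x=0.060000, y=-0.754768: f=0.663778 → y ← -0.754768 + 0.13·0.663778 = -0.668477
x=0.190000, y=-0.668477: f=0.723640 → y ← -0.668477 + 0.13·0.723640 = -0.574404
x=0.320000, y=-0.574404: f=0.774089 → y ← -0.574404 + 0.13·0.774089 = -0.473772
y(0.45) ≈ -0.4738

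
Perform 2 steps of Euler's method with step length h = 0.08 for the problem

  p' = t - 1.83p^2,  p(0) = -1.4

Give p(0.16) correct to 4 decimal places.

Euler: p_{n+1} = p_n + h·f(t_n, p_n).
t=0.000000, p=-1.400000: f=-3.586800 → p ← -1.400000 + 0.08·(-3.586800) = -1.686944
t=0.080000, p=-1.686944: f=-5.127778 → p ← -1.686944 + 0.08·(-5.127778) = -2.097166
p(0.16) ≈ -2.0972

-2.0972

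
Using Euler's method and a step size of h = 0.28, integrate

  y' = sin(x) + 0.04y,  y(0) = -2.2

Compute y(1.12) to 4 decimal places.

-1.8622

Euler: y_{n+1} = y_n + h·f(x_n, y_n).
x=0.000000, y=-2.200000: f=-0.088000 → y ← -2.200000 + 0.28·(-0.088000) = -2.224640
x=0.280000, y=-2.224640: f=0.187370 → y ← -2.224640 + 0.28·0.187370 = -2.172176
x=0.560000, y=-2.172176: f=0.444299 → y ← -2.172176 + 0.28·0.444299 = -2.047773
x=0.840000, y=-2.047773: f=0.662732 → y ← -2.047773 + 0.28·0.662732 = -1.862208
y(1.12) ≈ -1.8622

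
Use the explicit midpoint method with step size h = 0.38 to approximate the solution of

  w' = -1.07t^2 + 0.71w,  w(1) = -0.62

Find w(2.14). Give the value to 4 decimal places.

Midpoint: k1 = f(t_n, w_n); k2 = f(t_n + h/2, w_n + (h/2)·k1); w_{n+1} = w_n + h·k2.
t=1.000000, w=-0.620000:
  k1 = f(1.000000, -0.620000) = -1.510200
  k2 = f(1.190000, -0.906938) = -2.159153
  w ← -0.620000 + 0.38·(-2.159153) = -1.440478
t=1.380000, w=-1.440478:
  k1 = f(1.380000, -1.440478) = -3.060447
  k2 = f(1.570000, -2.021963) = -4.073037
  w ← -1.440478 + 0.38·(-4.073037) = -2.988232
t=1.760000, w=-2.988232:
  k1 = f(1.760000, -2.988232) = -5.436077
  k2 = f(1.950000, -4.021087) = -6.923647
  w ← -2.988232 + 0.38·(-6.923647) = -5.619218
w(2.14) ≈ -5.6192

-5.6192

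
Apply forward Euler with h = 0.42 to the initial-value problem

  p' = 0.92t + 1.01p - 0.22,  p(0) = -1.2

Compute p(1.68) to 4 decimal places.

Euler: p_{n+1} = p_n + h·f(t_n, p_n).
t=0.000000, p=-1.200000: f=-1.432000 → p ← -1.200000 + 0.42·(-1.432000) = -1.801440
t=0.420000, p=-1.801440: f=-1.653054 → p ← -1.801440 + 0.42·(-1.653054) = -2.495723
t=0.840000, p=-2.495723: f=-1.967880 → p ← -2.495723 + 0.42·(-1.967880) = -3.322232
t=1.260000, p=-3.322232: f=-2.416255 → p ← -3.322232 + 0.42·(-2.416255) = -4.337059
p(1.68) ≈ -4.3371

-4.3371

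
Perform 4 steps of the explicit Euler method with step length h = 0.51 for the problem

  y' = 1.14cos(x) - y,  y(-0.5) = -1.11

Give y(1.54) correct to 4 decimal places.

0.6822

Euler: y_{n+1} = y_n + h·f(x_n, y_n).
x=-0.500000, y=-1.110000: f=2.110444 → y ← -1.110000 + 0.51·2.110444 = -0.033673
x=0.010000, y=-0.033673: f=1.173616 → y ← -0.033673 + 0.51·1.173616 = 0.564871
x=0.520000, y=0.564871: f=0.424443 → y ← 0.564871 + 0.51·0.424443 = 0.781337
x=1.030000, y=0.781337: f=-0.194443 → y ← 0.781337 + 0.51·(-0.194443) = 0.682171
y(1.54) ≈ 0.6822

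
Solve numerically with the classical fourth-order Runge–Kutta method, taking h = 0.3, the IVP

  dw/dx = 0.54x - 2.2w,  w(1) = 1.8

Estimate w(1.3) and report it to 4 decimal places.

RK4: k1 = f(x_n, w_n); k2 = f(x_n + h/2, w_n + (h/2)·k1); k3 = f(x_n + h/2, w_n + (h/2)·k2); k4 = f(x_n + h, w_n + h·k3); w_{n+1} = w_n + (h/6)·(k1 + 2k2 + 2k3 + k4).
x=1.000000, w=1.800000:
  k1 = f(1.000000, 1.800000) = -3.420000
  k2 = f(1.150000, 1.287000) = -2.210400
  k3 = f(1.150000, 1.468440) = -2.609568
  k4 = f(1.300000, 1.017130) = -1.535685
  w ← 1.800000 + (0.3/6)·(k1 + 2k2 + 2k3 + k4) = 1.070219
w(1.3) ≈ 1.0702

1.0702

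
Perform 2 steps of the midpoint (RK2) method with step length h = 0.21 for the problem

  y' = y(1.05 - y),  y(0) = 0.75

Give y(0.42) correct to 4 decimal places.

0.8350

Midpoint: k1 = f(t_n, y_n); k2 = f(t_n + h/2, y_n + (h/2)·k1); y_{n+1} = y_n + h·k2.
t=0.000000, y=0.750000:
  k1 = f(0.000000, 0.750000) = 0.225000
  k2 = f(0.105000, 0.773625) = 0.213811
  y ← 0.750000 + 0.21·0.213811 = 0.794900
t=0.210000, y=0.794900:
  k1 = f(0.210000, 0.794900) = 0.202779
  k2 = f(0.315000, 0.816192) = 0.190832
  y ← 0.794900 + 0.21·0.190832 = 0.834975
y(0.42) ≈ 0.8350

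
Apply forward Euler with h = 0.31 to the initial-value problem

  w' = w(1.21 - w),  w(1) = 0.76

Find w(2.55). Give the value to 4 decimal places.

Euler: w_{n+1} = w_n + h·f(x_n, w_n).
x=1.000000, w=0.760000: f=0.342000 → w ← 0.760000 + 0.31·0.342000 = 0.866020
x=1.310000, w=0.866020: f=0.297894 → w ← 0.866020 + 0.31·0.297894 = 0.958367
x=1.620000, w=0.958367: f=0.241157 → w ← 0.958367 + 0.31·0.241157 = 1.033126
x=1.930000, w=1.033126: f=0.182733 → w ← 1.033126 + 0.31·0.182733 = 1.089773
x=2.240000, w=1.089773: f=0.131020 → w ← 1.089773 + 0.31·0.131020 = 1.130389
w(2.55) ≈ 1.1304

1.1304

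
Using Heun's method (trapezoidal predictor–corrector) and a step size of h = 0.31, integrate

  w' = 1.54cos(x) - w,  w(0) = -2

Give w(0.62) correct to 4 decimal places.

-0.4490

Heun: k1 = f(x_n, w_n); k2 = f(x_n + h, w_n + h·k1); w_{n+1} = w_n + (h/2)·(k1 + k2).
x=0.000000, w=-2.000000:
  k1 = f(0.000000, -2.000000) = 3.540000
  k2 = f(0.310000, -0.902600) = 2.369194
  w ← -2.000000 + (0.31/2)·(3.540000 + 2.369194) = -1.084075
x=0.310000, w=-1.084075:
  k1 = f(0.310000, -1.084075) = 2.550669
  k2 = f(0.620000, -0.293368) = 1.546741
  w ← -1.084075 + (0.31/2)·(2.550669 + 1.546741) = -0.448977
w(0.62) ≈ -0.4490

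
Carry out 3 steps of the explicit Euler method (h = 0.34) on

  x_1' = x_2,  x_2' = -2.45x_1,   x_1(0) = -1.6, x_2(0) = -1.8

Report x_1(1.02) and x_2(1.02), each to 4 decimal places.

Euler on (x_1,x_2): x_1_{n+1} = x_1_n + h·x_1', x_2_{n+1} = x_2_n + h·x_2'.
0.000000: (-1.600000, -1.800000); f=(-1.800000, 3.920000) → (-2.212000, -0.467200)
0.340000: (-2.212000, -0.467200); f=(-0.467200, 5.419400) → (-2.370848, 1.375396)
0.680000: (-2.370848, 1.375396); f=(1.375396, 5.808578) → (-1.903213, 3.350312)
(x_1(1.02), x_2(1.02)) ≈ (-1.9032, 3.3503)

-1.9032, 3.3503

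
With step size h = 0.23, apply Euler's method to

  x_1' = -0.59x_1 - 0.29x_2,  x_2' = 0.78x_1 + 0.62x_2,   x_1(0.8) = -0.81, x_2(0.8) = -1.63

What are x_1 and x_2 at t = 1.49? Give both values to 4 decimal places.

Euler on (x_1,x_2): x_1_{n+1} = x_1_n + h·x_1', x_2_{n+1} = x_2_n + h·x_2'.
0.800000: (-0.810000, -1.630000); f=(0.950600, -1.642400) → (-0.591362, -2.007752)
1.030000: (-0.591362, -2.007752); f=(0.931152, -1.706069) → (-0.377197, -2.400148)
1.260000: (-0.377197, -2.400148); f=(0.918589, -1.782305) → (-0.165922, -2.810078)
(x_1(1.49), x_2(1.49)) ≈ (-0.1659, -2.8101)

-0.1659, -2.8101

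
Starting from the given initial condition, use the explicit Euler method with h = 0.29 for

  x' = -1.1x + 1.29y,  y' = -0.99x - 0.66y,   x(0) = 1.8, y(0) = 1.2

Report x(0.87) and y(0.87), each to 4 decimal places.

0.8495, -0.4684

Euler on (x,y): x_{n+1} = x_n + h·x', y_{n+1} = y_n + h·y'.
0.000000: (1.800000, 1.200000); f=(-0.432000, -2.574000) → (1.674720, 0.453540)
0.290000: (1.674720, 0.453540); f=(-1.257125, -1.957309) → (1.310154, -0.114080)
0.580000: (1.310154, -0.114080); f=(-1.588332, -1.221760) → (0.849537, -0.468390)
(x(0.87), y(0.87)) ≈ (0.8495, -0.4684)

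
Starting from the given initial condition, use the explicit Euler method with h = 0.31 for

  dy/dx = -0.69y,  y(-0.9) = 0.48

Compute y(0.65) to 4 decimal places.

0.1441

Euler: y_{n+1} = y_n + h·f(x_n, y_n).
x=-0.900000, y=0.480000: f=-0.331200 → y ← 0.480000 + 0.31·(-0.331200) = 0.377328
x=-0.590000, y=0.377328: f=-0.260356 → y ← 0.377328 + 0.31·(-0.260356) = 0.296618
x=-0.280000, y=0.296618: f=-0.204666 → y ← 0.296618 + 0.31·(-0.204666) = 0.233171
x=0.030000, y=0.233171: f=-0.160888 → y ← 0.233171 + 0.31·(-0.160888) = 0.183296
x=0.340000, y=0.183296: f=-0.126474 → y ← 0.183296 + 0.31·(-0.126474) = 0.144089
y(0.65) ≈ 0.1441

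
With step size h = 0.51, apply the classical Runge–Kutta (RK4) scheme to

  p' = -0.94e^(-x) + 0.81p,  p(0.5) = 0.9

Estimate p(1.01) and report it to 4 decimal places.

RK4: k1 = f(x_n, p_n); k2 = f(x_n + h/2, p_n + (h/2)·k1); k3 = f(x_n + h/2, p_n + (h/2)·k2); k4 = f(x_n + h, p_n + h·k3); p_{n+1} = p_n + (h/6)·(k1 + 2k2 + 2k3 + k4).
x=0.500000, p=0.900000:
  k1 = f(0.500000, 0.900000) = 0.158861
  k2 = f(0.755000, 0.940510) = 0.320003
  k3 = f(0.755000, 0.981601) = 0.353287
  k4 = f(1.010000, 1.080176) = 0.532577
  p ← 0.900000 + (0.51/6)·(k1 + 2k2 + 2k3 + k4) = 1.073231
p(1.01) ≈ 1.0732

1.0732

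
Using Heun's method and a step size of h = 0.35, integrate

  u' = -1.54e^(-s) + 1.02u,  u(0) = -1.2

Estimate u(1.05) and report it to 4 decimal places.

Heun: k1 = f(s_n, u_n); k2 = f(s_n + h, u_n + h·k1); u_{n+1} = u_n + (h/2)·(k1 + k2).
s=0.000000, u=-1.200000:
  k1 = f(0.000000, -1.200000) = -2.764000
  k2 = f(0.350000, -2.167400) = -3.295968
  u ← -1.200000 + (0.35/2)·(-2.764000 + (-3.295968)) = -2.260494
s=0.350000, u=-2.260494:
  k1 = f(0.350000, -2.260494) = -3.390924
  k2 = f(0.700000, -3.447318) = -4.281005
  u ← -2.260494 + (0.35/2)·(-3.390924 + (-4.281005)) = -3.603082
s=0.700000, u=-3.603082:
  k1 = f(0.700000, -3.603082) = -4.439885
  k2 = f(1.050000, -5.157042) = -5.799087
  u ← -3.603082 + (0.35/2)·(-4.439885 + (-5.799087)) = -5.394902
u(1.05) ≈ -5.3949

-5.3949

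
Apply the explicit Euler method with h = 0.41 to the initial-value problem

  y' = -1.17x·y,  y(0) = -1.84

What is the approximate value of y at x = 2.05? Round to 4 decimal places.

Euler: y_{n+1} = y_n + h·f(x_n, y_n).
x=0.000000, y=-1.840000: f=0.000000 → y ← -1.840000 + 0.41·0.000000 = -1.840000
x=0.410000, y=-1.840000: f=0.882648 → y ← -1.840000 + 0.41·0.882648 = -1.478114
x=0.820000, y=-1.478114: f=1.418103 → y ← -1.478114 + 0.41·1.418103 = -0.896692
x=1.230000, y=-0.896692: f=1.290430 → y ← -0.896692 + 0.41·1.290430 = -0.367616
x=1.640000, y=-0.367616: f=0.705382 → y ← -0.367616 + 0.41·0.705382 = -0.078410
y(2.05) ≈ -0.0784

-0.0784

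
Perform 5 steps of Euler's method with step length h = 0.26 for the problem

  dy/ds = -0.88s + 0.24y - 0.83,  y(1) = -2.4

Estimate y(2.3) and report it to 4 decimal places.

-6.3997

Euler: y_{n+1} = y_n + h·f(s_n, y_n).
s=1.000000, y=-2.400000: f=-2.286000 → y ← -2.400000 + 0.26·(-2.286000) = -2.994360
s=1.260000, y=-2.994360: f=-2.657446 → y ← -2.994360 + 0.26·(-2.657446) = -3.685296
s=1.520000, y=-3.685296: f=-3.052071 → y ← -3.685296 + 0.26·(-3.052071) = -4.478835
s=1.780000, y=-4.478835: f=-3.471320 → y ← -4.478835 + 0.26·(-3.471320) = -5.381378
s=2.040000, y=-5.381378: f=-3.916731 → y ← -5.381378 + 0.26·(-3.916731) = -6.399728
y(2.3) ≈ -6.3997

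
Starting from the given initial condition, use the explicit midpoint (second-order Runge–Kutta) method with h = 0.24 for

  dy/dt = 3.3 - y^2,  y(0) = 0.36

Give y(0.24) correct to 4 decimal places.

Midpoint: k1 = f(t_n, y_n); k2 = f(t_n + h/2, y_n + (h/2)·k1); y_{n+1} = y_n + h·k2.
t=0.000000, y=0.360000:
  k1 = f(0.000000, 0.360000) = 3.170400
  k2 = f(0.120000, 0.740448) = 2.751737
  y ← 0.360000 + 0.24·2.751737 = 1.020417
y(0.24) ≈ 1.0204

1.0204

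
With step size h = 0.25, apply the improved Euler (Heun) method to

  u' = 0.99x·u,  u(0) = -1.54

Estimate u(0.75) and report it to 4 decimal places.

Heun: k1 = f(x_n, u_n); k2 = f(x_n + h, u_n + h·k1); u_{n+1} = u_n + (h/2)·(k1 + k2).
x=0.000000, u=-1.540000:
  k1 = f(0.000000, -1.540000) = 0.000000
  k2 = f(0.250000, -1.540000) = -0.381150
  u ← -1.540000 + (0.25/2)·(0.000000 + (-0.381150)) = -1.587644
x=0.250000, u=-1.587644:
  k1 = f(0.250000, -1.587644) = -0.392942
  k2 = f(0.500000, -1.685879) = -0.834510
  u ← -1.587644 + (0.25/2)·(-0.392942 + (-0.834510)) = -1.741075
x=0.500000, u=-1.741075:
  k1 = f(0.500000, -1.741075) = -0.861832
  k2 = f(0.750000, -1.956533) = -1.452726
  u ← -1.741075 + (0.25/2)·(-0.861832 + (-1.452726)) = -2.030395
u(0.75) ≈ -2.0304

-2.0304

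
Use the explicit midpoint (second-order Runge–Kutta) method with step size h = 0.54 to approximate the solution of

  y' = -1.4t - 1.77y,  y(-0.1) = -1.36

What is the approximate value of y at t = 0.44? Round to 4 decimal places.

Midpoint: k1 = f(t_n, y_n); k2 = f(t_n + h/2, y_n + (h/2)·k1); y_{n+1} = y_n + h·k2.
t=-0.100000, y=-1.360000:
  k1 = f(-0.100000, -1.360000) = 2.547200
  k2 = f(0.170000, -0.672256) = 0.951893
  y ← -1.360000 + 0.54·0.951893 = -0.845978
y(0.44) ≈ -0.8460

-0.8460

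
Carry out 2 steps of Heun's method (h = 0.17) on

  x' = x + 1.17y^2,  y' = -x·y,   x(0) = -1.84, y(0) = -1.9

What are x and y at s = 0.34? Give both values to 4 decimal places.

Heun on (x,y): k1 = f(s_n, state_n); k2 = f(s_n + h, state_n + h·k1); state_{n+1} = state_n + (h/2)·(k1 + k2).
0.000000: (-1.840000, -1.900000)
  k1 = (2.383700, -3.496000)
  predictor → (-1.434771, -2.494320)
  k2 = (5.844539, -3.578778)
  → (-1.140600, -2.501356)
0.170000: (-1.140600, -2.501356)
  k1 = (6.179836, -2.853046)
  predictor → (-0.090028, -2.986374)
  k2 = (10.344535, -0.268856)
  → (0.263972, -2.766718)
(x(0.34), y(0.34)) ≈ (0.2640, -2.7667)

0.2640, -2.7667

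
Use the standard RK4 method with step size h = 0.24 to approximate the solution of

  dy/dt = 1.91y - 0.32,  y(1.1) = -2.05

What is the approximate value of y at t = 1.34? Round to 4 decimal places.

RK4: k1 = f(t_n, y_n); k2 = f(t_n + h/2, y_n + (h/2)·k1); k3 = f(t_n + h/2, y_n + (h/2)·k2); k4 = f(t_n + h, y_n + h·k3); y_{n+1} = y_n + (h/6)·(k1 + 2k2 + 2k3 + k4).
t=1.100000, y=-2.050000:
  k1 = f(1.100000, -2.050000) = -4.235500
  k2 = f(1.220000, -2.558260) = -5.206277
  k3 = f(1.220000, -2.674753) = -5.428779
  k4 = f(1.340000, -3.352907) = -6.724052
  y ← -2.050000 + (0.24/6)·(k1 + 2k2 + 2k3 + k4) = -3.339187
y(1.34) ≈ -3.3392

-3.3392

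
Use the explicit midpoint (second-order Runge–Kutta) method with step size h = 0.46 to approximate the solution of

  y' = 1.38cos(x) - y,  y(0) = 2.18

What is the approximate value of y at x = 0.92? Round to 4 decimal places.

Midpoint: k1 = f(x_n, y_n); k2 = f(x_n + h/2, y_n + (h/2)·k1); y_{n+1} = y_n + h·k2.
x=0.000000, y=2.180000:
  k1 = f(0.000000, 2.180000) = -0.800000
  k2 = f(0.230000, 1.996000) = -0.652340
  y ← 2.180000 + 0.46·(-0.652340) = 1.879923
x=0.460000, y=1.879923:
  k1 = f(0.460000, 1.879923) = -0.643371
  k2 = f(0.690000, 1.731948) = -0.667629
  y ← 1.879923 + 0.46·(-0.667629) = 1.572814
y(0.92) ≈ 1.5728

1.5728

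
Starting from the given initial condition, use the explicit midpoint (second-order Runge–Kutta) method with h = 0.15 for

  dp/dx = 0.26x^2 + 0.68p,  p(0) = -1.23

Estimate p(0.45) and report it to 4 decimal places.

Midpoint: k1 = f(x_n, p_n); k2 = f(x_n + h/2, p_n + (h/2)·k1); p_{n+1} = p_n + h·k2.
x=0.000000, p=-1.230000:
  k1 = f(0.000000, -1.230000) = -0.836400
  k2 = f(0.075000, -1.292730) = -0.877594
  p ← -1.230000 + 0.15·(-0.877594) = -1.361639
x=0.150000, p=-1.361639:
  k1 = f(0.150000, -1.361639) = -0.920065
  k2 = f(0.225000, -1.430644) = -0.959675
  p ← -1.361639 + 0.15·(-0.959675) = -1.505590
x=0.300000, p=-1.505590:
  k1 = f(0.300000, -1.505590) = -1.000401
  k2 = f(0.375000, -1.580621) = -1.038259
  p ← -1.505590 + 0.15·(-1.038259) = -1.661329
p(0.45) ≈ -1.6613

-1.6613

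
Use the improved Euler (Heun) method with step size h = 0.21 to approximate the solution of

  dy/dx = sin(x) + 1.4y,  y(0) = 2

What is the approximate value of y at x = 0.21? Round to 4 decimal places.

Heun: k1 = f(x_n, y_n); k2 = f(x_n + h, y_n + h·k1); y_{n+1} = y_n + (h/2)·(k1 + k2).
x=0.000000, y=2.000000:
  k1 = f(0.000000, 2.000000) = 2.800000
  k2 = f(0.210000, 2.588000) = 3.831660
  y ← 2.000000 + (0.21/2)·(2.800000 + 3.831660) = 2.696324
y(0.21) ≈ 2.6963

2.6963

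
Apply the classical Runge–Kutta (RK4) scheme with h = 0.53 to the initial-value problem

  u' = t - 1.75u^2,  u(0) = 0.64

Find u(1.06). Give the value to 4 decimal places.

RK4: k1 = f(t_n, u_n); k2 = f(t_n + h/2, u_n + (h/2)·k1); k3 = f(t_n + h/2, u_n + (h/2)·k2); k4 = f(t_n + h, u_n + h·k3); u_{n+1} = u_n + (h/6)·(k1 + 2k2 + 2k3 + k4).
t=0.000000, u=0.640000:
  k1 = f(0.000000, 0.640000) = -0.716800
  k2 = f(0.265000, 0.450048) = -0.089451
  k3 = f(0.265000, 0.616296) = -0.399685
  k4 = f(0.530000, 0.428167) = 0.209178
  u ← 0.640000 + (0.53/6)·(k1 + 2k2 + 2k3 + k4) = 0.508746
t=0.530000, u=0.508746:
  k1 = f(0.530000, 0.508746) = 0.077061
  k2 = f(0.795000, 0.529167) = 0.304969
  k3 = f(0.795000, 0.589563) = 0.186728
  k4 = f(1.060000, 0.607712) = 0.413702
  u ← 0.508746 + (0.53/6)·(k1 + 2k2 + 2k3 + k4) = 0.638963
u(1.06) ≈ 0.6390

0.6390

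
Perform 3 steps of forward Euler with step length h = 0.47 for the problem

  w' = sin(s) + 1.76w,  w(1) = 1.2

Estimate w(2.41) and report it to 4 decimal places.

9.9336

Euler: w_{n+1} = w_n + h·f(s_n, w_n).
s=1.000000, w=1.200000: f=2.953471 → w ← 1.200000 + 0.47·2.953471 = 2.588131
s=1.470000, w=2.588131: f=5.550036 → w ← 2.588131 + 0.47·5.550036 = 5.196648
s=1.940000, w=5.196648: f=10.078716 → w ← 5.196648 + 0.47·10.078716 = 9.933644
w(2.41) ≈ 9.9336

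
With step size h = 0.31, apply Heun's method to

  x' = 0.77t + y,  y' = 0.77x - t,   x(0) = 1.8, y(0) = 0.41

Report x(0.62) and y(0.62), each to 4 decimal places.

2.4520, 1.1860

Heun on (x,y): k1 = f(t_n, state_n); k2 = f(t_n + h, state_n + h·k1); state_{n+1} = state_n + (h/2)·(k1 + k2).
0.000000: (1.800000, 0.410000)
  k1 = (0.410000, 1.386000)
  predictor → (1.927100, 0.839660)
  k2 = (1.078360, 1.173867)
  → (2.030696, 0.806779)
0.310000: (2.030696, 0.806779)
  k1 = (1.045479, 1.253636)
  predictor → (2.354794, 1.195406)
  k2 = (1.672806, 1.193192)
  → (2.452030, 1.186038)
(x(0.62), y(0.62)) ≈ (2.4520, 1.1860)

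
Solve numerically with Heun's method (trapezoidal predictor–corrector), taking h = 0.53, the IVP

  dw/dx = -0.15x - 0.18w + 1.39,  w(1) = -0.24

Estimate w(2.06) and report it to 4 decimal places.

Heun: k1 = f(x_n, w_n); k2 = f(x_n + h, w_n + h·k1); w_{n+1} = w_n + (h/2)·(k1 + k2).
x=1.000000, w=-0.240000:
  k1 = f(1.000000, -0.240000) = 1.283200
  k2 = f(1.530000, 0.440096) = 1.081283
  w ← -0.240000 + (0.53/2)·(1.283200 + 1.081283) = 0.386588
x=1.530000, w=0.386588:
  k1 = f(1.530000, 0.386588) = 1.090914
  k2 = f(2.060000, 0.964772) = 0.907341
  w ← 0.386588 + (0.53/2)·(1.090914 + 0.907341) = 0.916126
w(2.06) ≈ 0.9161

0.9161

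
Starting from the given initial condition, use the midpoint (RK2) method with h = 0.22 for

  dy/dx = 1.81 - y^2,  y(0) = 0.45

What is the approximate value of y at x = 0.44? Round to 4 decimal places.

Midpoint: k1 = f(x_n, y_n); k2 = f(x_n + h/2, y_n + (h/2)·k1); y_{n+1} = y_n + h·k2.
x=0.000000, y=0.450000:
  k1 = f(0.000000, 0.450000) = 1.607500
  k2 = f(0.110000, 0.626825) = 1.417090
  y ← 0.450000 + 0.22·1.417090 = 0.761760
x=0.220000, y=0.761760:
  k1 = f(0.220000, 0.761760) = 1.229722
  k2 = f(0.330000, 0.897029) = 1.005338
  y ← 0.761760 + 0.22·1.005338 = 0.982934
y(0.44) ≈ 0.9829

0.9829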